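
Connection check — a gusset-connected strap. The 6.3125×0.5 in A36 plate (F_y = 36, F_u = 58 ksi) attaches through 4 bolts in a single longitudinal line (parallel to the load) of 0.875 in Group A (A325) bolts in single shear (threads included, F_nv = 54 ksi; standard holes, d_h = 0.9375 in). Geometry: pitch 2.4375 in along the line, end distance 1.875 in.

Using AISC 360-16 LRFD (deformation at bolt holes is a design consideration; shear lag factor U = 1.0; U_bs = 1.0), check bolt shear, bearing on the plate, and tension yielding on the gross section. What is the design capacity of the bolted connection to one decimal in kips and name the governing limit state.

97.4 kips (bolt shear governs)

Bolt shear: A_b = π(0.875)²/4 = 0.60132 in². φR_n = 0.75 × 54 × 0.60132 × 4 × 1 = 97.4 kips.
Bearing (0.5 in plate, F_u = 58 ksi): end bolts L_c = 1.875 − 0.9375/2 = 1.40625, R_n = min(1.2×1.40625×0.5×58, 2.4×0.875×0.5×58) = 48.938 kips/bolt; interior L_c = 2.4375 − 0.9375 = 1.5, R_n = 52.2 kips/bolt. φR_n = 0.75 × (1×48.938 + 3×52.2) = 154.2 kips.
Tension yield (gross): A_g = 6.3125×0.5 = 3.1563 in². φR_n = 0.90 × 36 × 3.1563 = 102.3 kips.
Governing: min(97.4, 154.2, 102.3) = 97.4 kips → bolt shear.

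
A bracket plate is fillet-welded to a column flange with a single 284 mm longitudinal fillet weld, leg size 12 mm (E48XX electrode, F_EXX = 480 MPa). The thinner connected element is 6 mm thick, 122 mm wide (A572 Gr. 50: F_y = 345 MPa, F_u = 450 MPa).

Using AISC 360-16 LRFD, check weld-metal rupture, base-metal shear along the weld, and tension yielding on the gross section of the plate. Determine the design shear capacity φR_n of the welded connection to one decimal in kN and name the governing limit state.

Weld metal: throat = 0.707×12 = 8.484 mm, L = 284 mm. φR_n = 0.75 × 0.6 × 480 × 8.484 × 284 = 520.4 kN.
Base metal shear (6 mm plate): yield φR_n = 1.0×0.6×345×6×284 = 352.7 kN; rupture φR_n = 0.75×0.6×450×6×284 = 345.1 kN; take 345.1 kN (rupture).
Tension yield (gross): A_g = 122×6 = 732 mm². φR_n = 0.90 × 345 × 732 = 227.3 kN.
Governing: min(520.4, 345.1, 227.3) = 227.3 kN → gross-section yield.

227.3 kN (gross-section yield governs)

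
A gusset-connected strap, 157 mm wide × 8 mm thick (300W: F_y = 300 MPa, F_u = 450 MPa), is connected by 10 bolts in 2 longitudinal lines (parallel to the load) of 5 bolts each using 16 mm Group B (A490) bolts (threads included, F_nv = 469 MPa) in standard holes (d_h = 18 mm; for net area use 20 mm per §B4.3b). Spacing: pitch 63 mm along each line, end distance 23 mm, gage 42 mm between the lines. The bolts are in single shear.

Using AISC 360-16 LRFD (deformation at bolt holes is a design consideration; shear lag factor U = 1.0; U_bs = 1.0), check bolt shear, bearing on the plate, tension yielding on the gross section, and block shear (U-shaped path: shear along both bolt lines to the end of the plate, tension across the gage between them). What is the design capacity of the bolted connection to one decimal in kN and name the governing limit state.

Bolt shear: A_b = π(16)²/4 = 201.06 mm². φR_n = 0.75 × 469 × 201.06 × 10 × 1 = 707.2 kN.
Bearing (8 mm plate, F_u = 450 MPa): end bolts L_c = 23 − 18/2 = 14, R_n = min(1.2×14×8×450, 2.4×16×8×450) = 60.48 kN/bolt; interior L_c = 63 − 18 = 45, R_n = 138.24 kN/bolt. φR_n = 0.75 × (2×60.48 + 8×138.24) = 920.2 kN.
Tension yield (gross): A_g = 157×8 = 1256 mm². φR_n = 0.90 × 300 × 1256 = 339.1 kN.
Block shear: shear path 2×[23+4×63] = 2×275 mm, A_gv = 4400, A_nv = 2×(275 − 4.5×20)×8 = 2960 mm²; tension across gage: (42 − 1×20)×8 = 176 mm². R_n = min(0.6×450×2960, 0.6×300×4400) + 1.0×450×176 = min(799.2, 792) + 79.2 = 871.2 kN. φR_n = 0.75 × 871.2 = 653.4 kN.
Governing: min(707.2, 920.2, 339.1, 653.4) = 339.1 kN → gross-section yield.

339.1 kN (gross-section yield governs)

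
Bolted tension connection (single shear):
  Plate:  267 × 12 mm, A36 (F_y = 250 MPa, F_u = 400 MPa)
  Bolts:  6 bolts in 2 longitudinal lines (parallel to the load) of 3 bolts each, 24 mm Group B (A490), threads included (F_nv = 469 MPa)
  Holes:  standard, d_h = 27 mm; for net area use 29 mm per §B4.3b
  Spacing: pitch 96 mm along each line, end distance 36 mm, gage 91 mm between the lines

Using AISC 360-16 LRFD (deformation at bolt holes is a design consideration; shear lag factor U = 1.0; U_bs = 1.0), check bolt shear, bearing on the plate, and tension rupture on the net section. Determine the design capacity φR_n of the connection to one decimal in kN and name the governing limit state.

752.4 kN (net-section rupture governs)

Bolt shear: A_b = π(24)²/4 = 452.39 mm². φR_n = 0.75 × 469 × 452.39 × 6 × 1 = 954.8 kN.
Bearing (12 mm plate, F_u = 400 MPa): end bolts L_c = 36 − 27/2 = 22.5, R_n = min(1.2×22.5×12×400, 2.4×24×12×400) = 129.6 kN/bolt; interior L_c = 96 − 27 = 69, R_n = 276.48 kN/bolt. φR_n = 0.75 × (2×129.6 + 4×276.48) = 1023.8 kN.
Tension rupture (net): A_n = (267 − 2×29)×12 = 2508 mm² (U = 1.0, A_e = A_n). φR_n = 0.75 × 400 × 2508 = 752.4 kN.
Governing: min(954.8, 1023.8, 752.4) = 752.4 kN → net-section rupture.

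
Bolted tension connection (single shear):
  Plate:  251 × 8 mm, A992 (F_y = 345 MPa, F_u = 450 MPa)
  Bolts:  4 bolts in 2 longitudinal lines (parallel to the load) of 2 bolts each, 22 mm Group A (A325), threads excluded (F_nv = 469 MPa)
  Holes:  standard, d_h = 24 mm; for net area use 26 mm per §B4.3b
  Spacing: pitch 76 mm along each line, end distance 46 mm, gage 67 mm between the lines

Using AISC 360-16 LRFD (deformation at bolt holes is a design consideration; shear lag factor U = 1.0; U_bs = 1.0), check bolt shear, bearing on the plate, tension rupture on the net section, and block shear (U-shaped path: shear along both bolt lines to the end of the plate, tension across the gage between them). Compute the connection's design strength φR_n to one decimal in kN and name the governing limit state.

Bolt shear: A_b = π(22)²/4 = 380.13 mm². φR_n = 0.75 × 469 × 380.13 × 4 × 1 = 534.8 kN.
Bearing (8 mm plate, F_u = 450 MPa): end bolts L_c = 46 − 24/2 = 34, R_n = min(1.2×34×8×450, 2.4×22×8×450) = 146.88 kN/bolt; interior L_c = 76 − 24 = 52, R_n = 190.08 kN/bolt. φR_n = 0.75 × (2×146.88 + 2×190.08) = 505.4 kN.
Tension rupture (net): A_n = (251 − 2×26)×8 = 1592 mm² (U = 1.0, A_e = A_n). φR_n = 0.75 × 450 × 1592 = 537.3 kN.
Block shear: shear path 2×[46+1×76] = 2×122 mm, A_gv = 1952, A_nv = 2×(122 − 1.5×26)×8 = 1328 mm²; tension across gage: (67 − 1×26)×8 = 328 mm². R_n = min(0.6×450×1328, 0.6×345×1952) + 1.0×450×328 = min(358.56, 404.06) + 147.6 = 506.16 kN. φR_n = 0.75 × 506.16 = 379.6 kN.
Governing: min(534.8, 505.4, 537.3, 379.6) = 379.6 kN → block shear.

379.6 kN (block shear governs)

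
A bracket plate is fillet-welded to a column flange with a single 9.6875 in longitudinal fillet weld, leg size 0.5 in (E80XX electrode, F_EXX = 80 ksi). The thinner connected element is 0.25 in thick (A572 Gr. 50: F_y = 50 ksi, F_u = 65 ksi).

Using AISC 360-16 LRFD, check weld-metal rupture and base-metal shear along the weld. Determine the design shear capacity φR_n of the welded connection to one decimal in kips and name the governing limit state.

Weld metal: throat = 0.707×0.5 = 0.3535 in, L = 9.6875 in. φR_n = 0.75 × 0.6 × 80 × 0.3535 × 9.6875 = 123.3 kips.
Base metal shear (0.25 in plate): yield φR_n = 1.0×0.6×50×0.25×9.6875 = 72.7 kips; rupture φR_n = 0.75×0.6×65×0.25×9.6875 = 70.8 kips; take 70.8 kips (rupture).
Governing: min(123.3, 70.8) = 70.8 kips → base-metal shear.

70.8 kips (base-metal shear governs)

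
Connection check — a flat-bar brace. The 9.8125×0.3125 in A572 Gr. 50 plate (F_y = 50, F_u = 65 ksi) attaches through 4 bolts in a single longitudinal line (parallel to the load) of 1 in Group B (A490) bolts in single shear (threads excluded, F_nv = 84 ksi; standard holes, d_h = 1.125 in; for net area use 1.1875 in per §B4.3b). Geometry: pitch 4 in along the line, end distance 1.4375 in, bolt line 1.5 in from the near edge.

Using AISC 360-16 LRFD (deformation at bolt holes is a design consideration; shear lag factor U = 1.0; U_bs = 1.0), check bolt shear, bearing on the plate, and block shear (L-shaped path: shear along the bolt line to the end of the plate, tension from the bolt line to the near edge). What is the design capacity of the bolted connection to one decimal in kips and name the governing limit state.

Bolt shear: A_b = π(1)²/4 = 0.7854 in². φR_n = 0.75 × 84 × 0.7854 × 4 × 1 = 197.9 kips.
Bearing (0.3125 in plate, F_u = 65 ksi): end bolts L_c = 1.4375 − 1.125/2 = 0.875, R_n = min(1.2×0.875×0.3125×65, 2.4×1×0.3125×65) = 21.328 kips/bolt; interior L_c = 4 − 1.125 = 2.875, R_n = 48.75 kips/bolt. φR_n = 0.75 × (1×21.328 + 3×48.75) = 125.7 kips.
Block shear: shear path 1×[1.4375+3×4] = 1×13.4375 in, A_gv = 4.1992, A_nv = 1×(13.4375 − 3.5×1.1875)×0.3125 = 2.9004 in²; tension to near edge: (1.5 − 0.5×1.1875)×0.3125 = 0.2832 in². R_n = min(0.6×65×2.9004, 0.6×50×4.1992) + 1.0×65×0.2832 = min(113.12, 125.98) + 18.408 = 131.53 kips. φR_n = 0.75 × 131.53 = 98.6 kips.
Governing: min(197.9, 125.7, 98.6) = 98.6 kips → block shear.

98.6 kips (block shear governs)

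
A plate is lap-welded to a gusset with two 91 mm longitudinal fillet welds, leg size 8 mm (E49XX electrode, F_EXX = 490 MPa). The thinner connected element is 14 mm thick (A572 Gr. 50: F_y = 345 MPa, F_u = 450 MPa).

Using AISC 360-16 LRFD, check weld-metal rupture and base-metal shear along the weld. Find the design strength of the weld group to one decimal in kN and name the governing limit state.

Weld metal: throat = 0.707×8 = 5.656 mm, L = 2×91 = 182 mm. φR_n = 0.75 × 0.6 × 490 × 5.656 × 182 = 227.0 kN.
Base metal shear (14 mm plate): yield φR_n = 1.0×0.6×345×14×182 = 527.4 kN; rupture φR_n = 0.75×0.6×450×14×182 = 516.0 kN; take 516.0 kN (rupture).
Governing: min(227.0, 516.0) = 227.0 kN → weld metal.

227.0 kN (weld metal governs)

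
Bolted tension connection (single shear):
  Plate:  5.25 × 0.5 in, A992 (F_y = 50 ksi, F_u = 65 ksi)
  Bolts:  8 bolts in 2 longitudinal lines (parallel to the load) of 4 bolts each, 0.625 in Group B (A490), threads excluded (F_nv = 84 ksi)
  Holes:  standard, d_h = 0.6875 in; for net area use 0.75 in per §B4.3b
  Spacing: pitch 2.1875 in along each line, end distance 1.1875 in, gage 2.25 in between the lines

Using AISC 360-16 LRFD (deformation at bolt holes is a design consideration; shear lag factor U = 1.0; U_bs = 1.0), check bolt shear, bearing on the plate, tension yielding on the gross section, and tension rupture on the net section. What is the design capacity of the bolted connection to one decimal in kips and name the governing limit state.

Bolt shear: A_b = π(0.625)²/4 = 0.3068 in². φR_n = 0.75 × 84 × 0.3068 × 8 × 1 = 154.6 kips.
Bearing (0.5 in plate, F_u = 65 ksi): end bolts L_c = 1.1875 − 0.6875/2 = 0.84375, R_n = min(1.2×0.84375×0.5×65, 2.4×0.625×0.5×65) = 32.906 kips/bolt; interior L_c = 2.1875 − 0.6875 = 1.5, R_n = 48.75 kips/bolt. φR_n = 0.75 × (2×32.906 + 6×48.75) = 268.7 kips.
Tension yield (gross): A_g = 5.25×0.5 = 2.625 in². φR_n = 0.90 × 50 × 2.625 = 118.1 kips.
Tension rupture (net): A_n = (5.25 − 2×0.75)×0.5 = 1.875 in² (U = 1.0, A_e = A_n). φR_n = 0.75 × 65 × 1.875 = 91.4 kips.
Governing: min(154.6, 268.7, 118.1, 91.4) = 91.4 kips → net-section rupture.

91.4 kips (net-section rupture governs)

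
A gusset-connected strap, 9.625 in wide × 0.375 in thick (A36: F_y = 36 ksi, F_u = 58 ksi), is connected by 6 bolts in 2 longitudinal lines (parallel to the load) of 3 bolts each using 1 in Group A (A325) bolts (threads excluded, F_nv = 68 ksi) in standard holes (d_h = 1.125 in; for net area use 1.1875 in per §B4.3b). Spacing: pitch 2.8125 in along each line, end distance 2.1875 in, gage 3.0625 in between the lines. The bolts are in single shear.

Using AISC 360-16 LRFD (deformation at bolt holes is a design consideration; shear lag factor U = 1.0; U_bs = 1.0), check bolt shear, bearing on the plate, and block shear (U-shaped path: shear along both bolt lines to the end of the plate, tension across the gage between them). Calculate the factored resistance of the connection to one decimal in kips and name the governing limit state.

Bolt shear: A_b = π(1)²/4 = 0.7854 in². φR_n = 0.75 × 68 × 0.7854 × 6 × 1 = 240.3 kips.
Bearing (0.375 in plate, F_u = 58 ksi): end bolts L_c = 2.1875 − 1.125/2 = 1.625, R_n = min(1.2×1.625×0.375×58, 2.4×1×0.375×58) = 42.413 kips/bolt; interior L_c = 2.8125 − 1.125 = 1.6875, R_n = 44.044 kips/bolt. φR_n = 0.75 × (2×42.413 + 4×44.044) = 195.8 kips.
Block shear: shear path 2×[2.1875+2×2.8125] = 2×7.8125 in, A_gv = 5.8594, A_nv = 2×(7.8125 − 2.5×1.1875)×0.375 = 3.6328 in²; tension across gage: (3.0625 − 1×1.1875)×0.375 = 0.70313 in². R_n = min(0.6×58×3.6328, 0.6×36×5.8594) + 1.0×58×0.70313 = min(126.42, 126.56) + 40.782 = 167.2 kips. φR_n = 0.75 × 167.2 = 125.4 kips.
Governing: min(240.3, 195.8, 125.4) = 125.4 kips → block shear.

125.4 kips (block shear governs)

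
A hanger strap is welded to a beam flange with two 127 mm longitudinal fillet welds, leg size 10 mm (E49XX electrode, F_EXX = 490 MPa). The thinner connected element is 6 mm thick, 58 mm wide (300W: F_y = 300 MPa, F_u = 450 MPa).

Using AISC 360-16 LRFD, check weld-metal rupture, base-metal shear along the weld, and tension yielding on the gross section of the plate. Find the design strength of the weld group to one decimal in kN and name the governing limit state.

Weld metal: throat = 0.707×10 = 7.07 mm, L = 2×127 = 254 mm. φR_n = 0.75 × 0.6 × 490 × 7.07 × 254 = 396.0 kN.
Base metal shear (6 mm plate): yield φR_n = 1.0×0.6×300×6×254 = 274.3 kN; rupture φR_n = 0.75×0.6×450×6×254 = 308.6 kN; take 274.3 kN (yield).
Tension yield (gross): A_g = 58×6 = 348 mm². φR_n = 0.90 × 300 × 348 = 94.0 kN.
Governing: min(396.0, 274.3, 94.0) = 94.0 kN → gross-section yield.

94.0 kN (gross-section yield governs)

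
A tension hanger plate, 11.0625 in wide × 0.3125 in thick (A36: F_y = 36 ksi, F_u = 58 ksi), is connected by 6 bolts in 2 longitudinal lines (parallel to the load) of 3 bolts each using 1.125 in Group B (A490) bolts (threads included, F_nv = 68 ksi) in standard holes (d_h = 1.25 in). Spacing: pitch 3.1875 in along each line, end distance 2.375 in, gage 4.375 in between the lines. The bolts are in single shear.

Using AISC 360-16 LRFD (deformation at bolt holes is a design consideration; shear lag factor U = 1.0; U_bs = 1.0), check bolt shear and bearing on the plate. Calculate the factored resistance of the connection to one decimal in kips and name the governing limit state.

Bolt shear: A_b = π(1.125)²/4 = 0.99402 in². φR_n = 0.75 × 68 × 0.99402 × 6 × 1 = 304.2 kips.
Bearing (0.3125 in plate, F_u = 58 ksi): end bolts L_c = 2.375 − 1.25/2 = 1.75, R_n = min(1.2×1.75×0.3125×58, 2.4×1.125×0.3125×58) = 38.063 kips/bolt; interior L_c = 3.1875 − 1.25 = 1.9375, R_n = 42.141 kips/bolt. φR_n = 0.75 × (2×38.063 + 4×42.141) = 183.5 kips.
Governing: min(304.2, 183.5) = 183.5 kips → bearing.

183.5 kips (bearing governs)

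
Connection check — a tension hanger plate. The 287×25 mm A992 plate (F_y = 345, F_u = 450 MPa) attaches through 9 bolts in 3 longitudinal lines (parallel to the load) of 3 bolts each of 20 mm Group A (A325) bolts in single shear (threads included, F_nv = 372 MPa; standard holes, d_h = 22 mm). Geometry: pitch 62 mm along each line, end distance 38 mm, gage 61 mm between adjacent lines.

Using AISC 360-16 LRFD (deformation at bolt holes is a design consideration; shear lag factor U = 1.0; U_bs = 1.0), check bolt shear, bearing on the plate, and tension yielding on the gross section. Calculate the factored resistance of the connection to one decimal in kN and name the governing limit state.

788.9 kN (bolt shear governs)

Bolt shear: A_b = π(20)²/4 = 314.16 mm². φR_n = 0.75 × 372 × 314.16 × 9 × 1 = 788.9 kN.
Bearing (25 mm plate, F_u = 450 MPa): end bolts L_c = 38 − 22/2 = 27, R_n = min(1.2×27×25×450, 2.4×20×25×450) = 364.5 kN/bolt; interior L_c = 62 − 22 = 40, R_n = 540 kN/bolt. φR_n = 0.75 × (3×364.5 + 6×540) = 3250.1 kN.
Tension yield (gross): A_g = 287×25 = 7175 mm². φR_n = 0.90 × 345 × 7175 = 2227.8 kN.
Governing: min(788.9, 3250.1, 2227.8) = 788.9 kN → bolt shear.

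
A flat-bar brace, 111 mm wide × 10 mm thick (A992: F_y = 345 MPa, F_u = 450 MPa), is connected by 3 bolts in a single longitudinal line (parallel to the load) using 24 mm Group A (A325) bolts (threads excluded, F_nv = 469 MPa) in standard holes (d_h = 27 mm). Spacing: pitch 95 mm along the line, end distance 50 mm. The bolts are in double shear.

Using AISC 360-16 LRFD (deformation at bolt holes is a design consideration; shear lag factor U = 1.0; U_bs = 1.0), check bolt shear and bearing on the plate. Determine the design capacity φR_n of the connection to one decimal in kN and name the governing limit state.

536.6 kN (bearing governs)

Bolt shear: A_b = π(24)²/4 = 452.39 mm². φR_n = 0.75 × 469 × 452.39 × 3 × 2 = 954.8 kN.
Bearing (10 mm plate, F_u = 450 MPa): end bolts L_c = 50 − 27/2 = 36.5, R_n = min(1.2×36.5×10×450, 2.4×24×10×450) = 197.1 kN/bolt; interior L_c = 95 − 27 = 68, R_n = 259.2 kN/bolt. φR_n = 0.75 × (1×197.1 + 2×259.2) = 536.6 kN.
Governing: min(954.8, 536.6) = 536.6 kN → bearing.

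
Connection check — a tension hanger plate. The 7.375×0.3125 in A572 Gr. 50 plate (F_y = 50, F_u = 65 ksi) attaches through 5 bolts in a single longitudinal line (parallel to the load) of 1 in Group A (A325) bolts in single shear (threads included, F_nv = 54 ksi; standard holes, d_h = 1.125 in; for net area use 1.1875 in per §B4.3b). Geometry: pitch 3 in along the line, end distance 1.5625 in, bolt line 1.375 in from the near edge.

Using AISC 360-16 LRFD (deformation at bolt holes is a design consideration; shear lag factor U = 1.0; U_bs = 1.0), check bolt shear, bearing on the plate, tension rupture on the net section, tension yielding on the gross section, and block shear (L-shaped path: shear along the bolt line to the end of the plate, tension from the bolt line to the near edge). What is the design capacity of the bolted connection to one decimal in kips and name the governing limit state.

Bolt shear: A_b = π(1)²/4 = 0.7854 in². φR_n = 0.75 × 54 × 0.7854 × 5 × 1 = 159.0 kips.
Bearing (0.3125 in plate, F_u = 65 ksi): end bolts L_c = 1.5625 − 1.125/2 = 1, R_n = min(1.2×1×0.3125×65, 2.4×1×0.3125×65) = 24.375 kips/bolt; interior L_c = 3 − 1.125 = 1.875, R_n = 45.703 kips/bolt. φR_n = 0.75 × (1×24.375 + 4×45.703) = 155.4 kips.
Tension rupture (net): A_n = (7.375 − 1×1.1875)×0.3125 = 1.9336 in² (U = 1.0, A_e = A_n). φR_n = 0.75 × 65 × 1.9336 = 94.3 kips.
Tension yield (gross): A_g = 7.375×0.3125 = 2.3047 in². φR_n = 0.90 × 50 × 2.3047 = 103.7 kips.
Block shear: shear path 1×[1.5625+4×3] = 1×13.5625 in, A_gv = 4.2383, A_nv = 1×(13.5625 − 4.5×1.1875)×0.3125 = 2.5684 in²; tension to near edge: (1.375 − 0.5×1.1875)×0.3125 = 0.24414 in². R_n = min(0.6×65×2.5684, 0.6×50×4.2383) + 1.0×65×0.24414 = min(100.17, 127.15) + 15.869 = 116.04 kips. φR_n = 0.75 × 116.04 = 87.0 kips.
Governing: min(159.0, 155.4, 94.3, 103.7, 87.0) = 87.0 kips → block shear.

87.0 kips (block shear governs)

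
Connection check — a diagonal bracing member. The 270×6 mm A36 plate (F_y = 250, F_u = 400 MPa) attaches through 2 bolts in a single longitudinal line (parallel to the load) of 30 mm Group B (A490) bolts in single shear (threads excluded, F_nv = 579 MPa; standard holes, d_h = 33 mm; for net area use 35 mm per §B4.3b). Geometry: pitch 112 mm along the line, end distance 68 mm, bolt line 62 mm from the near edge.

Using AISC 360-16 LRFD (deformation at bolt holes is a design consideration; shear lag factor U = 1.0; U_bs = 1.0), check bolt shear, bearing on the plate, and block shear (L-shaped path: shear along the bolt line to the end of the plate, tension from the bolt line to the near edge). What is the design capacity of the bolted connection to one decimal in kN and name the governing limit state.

Bolt shear: A_b = π(30)²/4 = 706.86 mm². φR_n = 0.75 × 579 × 706.86 × 2 × 1 = 613.9 kN.
Bearing (6 mm plate, F_u = 400 MPa): end bolts L_c = 68 − 33/2 = 51.5, R_n = min(1.2×51.5×6×400, 2.4×30×6×400) = 148.32 kN/bolt; interior L_c = 112 − 33 = 79, R_n = 172.8 kN/bolt. φR_n = 0.75 × (1×148.32 + 1×172.8) = 240.8 kN.
Block shear: shear path 1×[68+1×112] = 1×180 mm, A_gv = 1080, A_nv = 1×(180 − 1.5×35)×6 = 765 mm²; tension to near edge: (62 − 0.5×35)×6 = 267 mm². R_n = min(0.6×400×765, 0.6×250×1080) + 1.0×400×267 = min(183.6, 162) + 106.8 = 268.8 kN. φR_n = 0.75 × 268.8 = 201.6 kN.
Governing: min(613.9, 240.8, 201.6) = 201.6 kN → block shear.

201.6 kN (block shear governs)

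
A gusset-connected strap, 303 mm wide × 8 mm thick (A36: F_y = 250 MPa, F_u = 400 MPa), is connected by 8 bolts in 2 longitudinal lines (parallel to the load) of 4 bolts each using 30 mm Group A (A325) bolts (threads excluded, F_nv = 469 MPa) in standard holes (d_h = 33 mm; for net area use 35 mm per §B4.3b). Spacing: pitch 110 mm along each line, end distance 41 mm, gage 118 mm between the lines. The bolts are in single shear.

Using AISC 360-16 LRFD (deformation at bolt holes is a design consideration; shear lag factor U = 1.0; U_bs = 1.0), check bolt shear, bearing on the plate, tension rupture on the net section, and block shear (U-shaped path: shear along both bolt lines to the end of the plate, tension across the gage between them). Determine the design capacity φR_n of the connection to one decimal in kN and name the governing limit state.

559.2 kN (net-section rupture governs)

Bolt shear: A_b = π(30)²/4 = 706.86 mm². φR_n = 0.75 × 469 × 706.86 × 8 × 1 = 1989.1 kN.
Bearing (8 mm plate, F_u = 400 MPa): end bolts L_c = 41 − 33/2 = 24.5, R_n = min(1.2×24.5×8×400, 2.4×30×8×400) = 94.08 kN/bolt; interior L_c = 110 − 33 = 77, R_n = 230.4 kN/bolt. φR_n = 0.75 × (2×94.08 + 6×230.4) = 1177.9 kN.
Tension rupture (net): A_n = (303 − 2×35)×8 = 1864 mm² (U = 1.0, A_e = A_n). φR_n = 0.75 × 400 × 1864 = 559.2 kN.
Block shear: shear path 2×[41+3×110] = 2×371 mm, A_gv = 5936, A_nv = 2×(371 − 3.5×35)×8 = 3976 mm²; tension across gage: (118 − 1×35)×8 = 664 mm². R_n = min(0.6×400×3976, 0.6×250×5936) + 1.0×400×664 = min(954.24, 890.4) + 265.6 = 1156 kN. φR_n = 0.75 × 1156 = 867.0 kN.
Governing: min(1989.1, 1177.9, 559.2, 867.0) = 559.2 kN → net-section rupture.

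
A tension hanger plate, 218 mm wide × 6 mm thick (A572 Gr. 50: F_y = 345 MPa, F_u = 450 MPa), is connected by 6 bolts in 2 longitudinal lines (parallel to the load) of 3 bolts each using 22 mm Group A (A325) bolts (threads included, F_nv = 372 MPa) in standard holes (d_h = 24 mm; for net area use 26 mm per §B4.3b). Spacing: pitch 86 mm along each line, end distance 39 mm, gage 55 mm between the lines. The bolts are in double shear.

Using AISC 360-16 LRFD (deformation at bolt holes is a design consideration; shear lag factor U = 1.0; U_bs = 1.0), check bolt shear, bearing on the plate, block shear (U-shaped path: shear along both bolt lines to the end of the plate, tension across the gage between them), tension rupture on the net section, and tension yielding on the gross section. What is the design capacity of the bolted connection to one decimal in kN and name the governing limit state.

336.2 kN (net-section rupture governs)

Bolt shear: A_b = π(22)²/4 = 380.13 mm². φR_n = 0.75 × 372 × 380.13 × 6 × 2 = 1272.7 kN.
Bearing (6 mm plate, F_u = 450 MPa): end bolts L_c = 39 − 24/2 = 27, R_n = min(1.2×27×6×450, 2.4×22×6×450) = 87.48 kN/bolt; interior L_c = 86 − 24 = 62, R_n = 142.56 kN/bolt. φR_n = 0.75 × (2×87.48 + 4×142.56) = 558.9 kN.
Block shear: shear path 2×[39+2×86] = 2×211 mm, A_gv = 2532, A_nv = 2×(211 − 2.5×26)×6 = 1752 mm²; tension across gage: (55 − 1×26)×6 = 174 mm². R_n = min(0.6×450×1752, 0.6×345×2532) + 1.0×450×174 = min(473.04, 524.12) + 78.3 = 551.34 kN. φR_n = 0.75 × 551.34 = 413.5 kN.
Tension rupture (net): A_n = (218 − 2×26)×6 = 996 mm² (U = 1.0, A_e = A_n). φR_n = 0.75 × 450 × 996 = 336.2 kN.
Tension yield (gross): A_g = 218×6 = 1308 mm². φR_n = 0.90 × 345 × 1308 = 406.1 kN.
Governing: min(1272.7, 558.9, 413.5, 336.2, 406.1) = 336.2 kN → net-section rupture.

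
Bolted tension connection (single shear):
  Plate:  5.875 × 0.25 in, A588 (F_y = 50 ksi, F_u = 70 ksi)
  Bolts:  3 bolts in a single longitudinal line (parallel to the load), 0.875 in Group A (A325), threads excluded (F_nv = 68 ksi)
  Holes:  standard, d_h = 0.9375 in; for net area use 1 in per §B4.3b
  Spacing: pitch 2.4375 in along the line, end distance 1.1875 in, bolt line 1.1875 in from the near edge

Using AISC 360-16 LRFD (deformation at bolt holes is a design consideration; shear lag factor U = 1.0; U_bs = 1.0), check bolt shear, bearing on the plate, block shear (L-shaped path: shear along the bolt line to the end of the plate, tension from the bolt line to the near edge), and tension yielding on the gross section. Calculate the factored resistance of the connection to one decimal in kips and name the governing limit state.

Bolt shear: A_b = π(0.875)²/4 = 0.60132 in². φR_n = 0.75 × 68 × 0.60132 × 3 × 1 = 92.0 kips.
Bearing (0.25 in plate, F_u = 70 ksi): end bolts L_c = 1.1875 − 0.9375/2 = 0.71875, R_n = min(1.2×0.71875×0.25×70, 2.4×0.875×0.25×70) = 15.094 kips/bolt; interior L_c = 2.4375 − 0.9375 = 1.5, R_n = 31.5 kips/bolt. φR_n = 0.75 × (1×15.094 + 2×31.5) = 58.6 kips.
Block shear: shear path 1×[1.1875+2×2.4375] = 1×6.0625 in, A_gv = 1.5156, A_nv = 1×(6.0625 − 2.5×1)×0.25 = 0.89063 in²; tension to near edge: (1.1875 − 0.5×1)×0.25 = 0.17188 in². R_n = min(0.6×70×0.89063, 0.6×50×1.5156) + 1.0×70×0.17188 = min(37.406, 45.468) + 12.032 = 49.438 kips. φR_n = 0.75 × 49.438 = 37.1 kips.
Tension yield (gross): A_g = 5.875×0.25 = 1.4688 in². φR_n = 0.90 × 50 × 1.4688 = 66.1 kips.
Governing: min(92.0, 58.6, 37.1, 66.1) = 37.1 kips → block shear.

37.1 kips (block shear governs)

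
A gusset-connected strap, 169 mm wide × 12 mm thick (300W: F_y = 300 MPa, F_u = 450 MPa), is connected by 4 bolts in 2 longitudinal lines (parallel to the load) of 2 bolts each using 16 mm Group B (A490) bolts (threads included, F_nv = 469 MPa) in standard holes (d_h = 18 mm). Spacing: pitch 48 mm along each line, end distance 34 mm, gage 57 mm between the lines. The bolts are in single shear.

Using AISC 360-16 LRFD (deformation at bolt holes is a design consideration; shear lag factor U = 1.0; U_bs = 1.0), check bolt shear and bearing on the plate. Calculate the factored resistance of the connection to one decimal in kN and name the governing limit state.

282.9 kN (bolt shear governs)

Bolt shear: A_b = π(16)²/4 = 201.06 mm². φR_n = 0.75 × 469 × 201.06 × 4 × 1 = 282.9 kN.
Bearing (12 mm plate, F_u = 450 MPa): end bolts L_c = 34 − 18/2 = 25, R_n = min(1.2×25×12×450, 2.4×16×12×450) = 162 kN/bolt; interior L_c = 48 − 18 = 30, R_n = 194.4 kN/bolt. φR_n = 0.75 × (2×162 + 2×194.4) = 534.6 kN.
Governing: min(282.9, 534.6) = 282.9 kN → bolt shear.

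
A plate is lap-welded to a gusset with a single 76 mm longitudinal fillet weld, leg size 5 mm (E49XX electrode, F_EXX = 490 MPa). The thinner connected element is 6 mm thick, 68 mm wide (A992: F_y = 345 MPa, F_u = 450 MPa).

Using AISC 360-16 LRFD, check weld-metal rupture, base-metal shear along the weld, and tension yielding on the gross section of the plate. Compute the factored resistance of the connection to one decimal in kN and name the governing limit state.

Weld metal: throat = 0.707×5 = 3.535 mm, L = 76 mm. φR_n = 0.75 × 0.6 × 490 × 3.535 × 76 = 59.2 kN.
Base metal shear (6 mm plate): yield φR_n = 1.0×0.6×345×6×76 = 94.4 kN; rupture φR_n = 0.75×0.6×450×6×76 = 92.3 kN; take 92.3 kN (rupture).
Tension yield (gross): A_g = 68×6 = 408 mm². φR_n = 0.90 × 345 × 408 = 126.7 kN.
Governing: min(59.2, 92.3, 126.7) = 59.2 kN → weld metal.

59.2 kN (weld metal governs)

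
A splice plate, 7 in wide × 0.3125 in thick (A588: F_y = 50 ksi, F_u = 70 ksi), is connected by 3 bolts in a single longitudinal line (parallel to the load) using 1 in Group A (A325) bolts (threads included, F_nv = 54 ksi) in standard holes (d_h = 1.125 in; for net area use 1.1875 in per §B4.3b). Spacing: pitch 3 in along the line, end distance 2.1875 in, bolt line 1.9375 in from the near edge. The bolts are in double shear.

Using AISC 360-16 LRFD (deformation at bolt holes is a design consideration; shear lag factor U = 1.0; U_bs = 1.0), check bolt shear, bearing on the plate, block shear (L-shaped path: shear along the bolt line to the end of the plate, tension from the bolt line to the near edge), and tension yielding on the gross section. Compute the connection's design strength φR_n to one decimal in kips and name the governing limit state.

Bolt shear: A_b = π(1)²/4 = 0.7854 in². φR_n = 0.75 × 54 × 0.7854 × 3 × 2 = 190.9 kips.
Bearing (0.3125 in plate, F_u = 70 ksi): end bolts L_c = 2.1875 − 1.125/2 = 1.625, R_n = min(1.2×1.625×0.3125×70, 2.4×1×0.3125×70) = 42.656 kips/bolt; interior L_c = 3 − 1.125 = 1.875, R_n = 49.219 kips/bolt. φR_n = 0.75 × (1×42.656 + 2×49.219) = 105.8 kips.
Block shear: shear path 1×[2.1875+2×3] = 1×8.1875 in, A_gv = 2.5586, A_nv = 1×(8.1875 − 2.5×1.1875)×0.3125 = 1.6309 in²; tension to near edge: (1.9375 − 0.5×1.1875)×0.3125 = 0.41992 in². R_n = min(0.6×70×1.6309, 0.6×50×2.5586) + 1.0×70×0.41992 = min(68.498, 76.758) + 29.394 = 97.892 kips. φR_n = 0.75 × 97.892 = 73.4 kips.
Tension yield (gross): A_g = 7×0.3125 = 2.1875 in². φR_n = 0.90 × 50 × 2.1875 = 98.4 kips.
Governing: min(190.9, 105.8, 73.4, 98.4) = 73.4 kips → block shear.

73.4 kips (block shear governs)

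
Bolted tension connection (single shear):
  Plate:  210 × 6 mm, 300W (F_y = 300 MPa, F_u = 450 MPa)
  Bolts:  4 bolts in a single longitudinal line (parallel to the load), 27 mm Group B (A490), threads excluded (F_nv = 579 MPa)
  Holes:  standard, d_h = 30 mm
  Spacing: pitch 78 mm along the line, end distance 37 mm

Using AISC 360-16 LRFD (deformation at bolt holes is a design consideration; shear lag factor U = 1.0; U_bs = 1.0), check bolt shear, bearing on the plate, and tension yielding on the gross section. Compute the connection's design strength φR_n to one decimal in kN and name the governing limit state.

340.2 kN (gross-section yield governs)

Bolt shear: A_b = π(27)²/4 = 572.56 mm². φR_n = 0.75 × 579 × 572.56 × 4 × 1 = 994.5 kN.
Bearing (6 mm plate, F_u = 450 MPa): end bolts L_c = 37 − 30/2 = 22, R_n = min(1.2×22×6×450, 2.4×27×6×450) = 71.28 kN/bolt; interior L_c = 78 − 30 = 48, R_n = 155.52 kN/bolt. φR_n = 0.75 × (1×71.28 + 3×155.52) = 403.4 kN.
Tension yield (gross): A_g = 210×6 = 1260 mm². φR_n = 0.90 × 300 × 1260 = 340.2 kN.
Governing: min(994.5, 403.4, 340.2) = 340.2 kN → gross-section yield.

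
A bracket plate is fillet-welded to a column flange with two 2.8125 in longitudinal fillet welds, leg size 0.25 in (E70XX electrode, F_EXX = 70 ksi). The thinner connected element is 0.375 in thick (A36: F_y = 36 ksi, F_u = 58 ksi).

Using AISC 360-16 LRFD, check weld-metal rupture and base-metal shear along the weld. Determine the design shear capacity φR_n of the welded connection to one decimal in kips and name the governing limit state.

31.3 kips (weld metal governs)

Weld metal: throat = 0.707×0.25 = 0.17675 in, L = 2×2.8125 = 5.625 in. φR_n = 0.75 × 0.6 × 70 × 0.17675 × 5.625 = 31.3 kips.
Base metal shear (0.375 in plate): yield φR_n = 1.0×0.6×36×0.375×5.625 = 45.6 kips; rupture φR_n = 0.75×0.6×58×0.375×5.625 = 55.1 kips; take 45.6 kips (yield).
Governing: min(31.3, 45.6) = 31.3 kips → weld metal.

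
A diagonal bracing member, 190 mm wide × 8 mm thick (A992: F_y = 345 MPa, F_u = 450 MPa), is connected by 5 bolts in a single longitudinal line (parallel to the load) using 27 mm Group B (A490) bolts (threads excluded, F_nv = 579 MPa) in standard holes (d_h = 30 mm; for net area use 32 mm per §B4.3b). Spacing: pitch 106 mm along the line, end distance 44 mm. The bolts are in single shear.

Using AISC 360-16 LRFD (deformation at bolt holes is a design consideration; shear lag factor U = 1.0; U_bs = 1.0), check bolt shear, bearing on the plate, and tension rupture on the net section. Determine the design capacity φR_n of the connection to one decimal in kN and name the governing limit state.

426.6 kN (net-section rupture governs)

Bolt shear: A_b = π(27)²/4 = 572.56 mm². φR_n = 0.75 × 579 × 572.56 × 5 × 1 = 1243.2 kN.
Bearing (8 mm plate, F_u = 450 MPa): end bolts L_c = 44 − 30/2 = 29, R_n = min(1.2×29×8×450, 2.4×27×8×450) = 125.28 kN/bolt; interior L_c = 106 − 30 = 76, R_n = 233.28 kN/bolt. φR_n = 0.75 × (1×125.28 + 4×233.28) = 793.8 kN.
Tension rupture (net): A_n = (190 − 1×32)×8 = 1264 mm² (U = 1.0, A_e = A_n). φR_n = 0.75 × 450 × 1264 = 426.6 kN.
Governing: min(1243.2, 793.8, 426.6) = 426.6 kN → net-section rupture.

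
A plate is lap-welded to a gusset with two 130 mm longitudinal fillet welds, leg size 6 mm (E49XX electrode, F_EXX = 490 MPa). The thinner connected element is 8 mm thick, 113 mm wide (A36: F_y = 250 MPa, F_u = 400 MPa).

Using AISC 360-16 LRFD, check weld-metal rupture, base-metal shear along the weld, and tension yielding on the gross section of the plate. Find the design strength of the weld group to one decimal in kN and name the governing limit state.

Weld metal: throat = 0.707×6 = 4.242 mm, L = 2×130 = 260 mm. φR_n = 0.75 × 0.6 × 490 × 4.242 × 260 = 243.2 kN.
Base metal shear (8 mm plate): yield φR_n = 1.0×0.6×250×8×260 = 312.0 kN; rupture φR_n = 0.75×0.6×400×8×260 = 374.4 kN; take 312.0 kN (yield).
Tension yield (gross): A_g = 113×8 = 904 mm². φR_n = 0.90 × 250 × 904 = 203.4 kN.
Governing: min(243.2, 312.0, 203.4) = 203.4 kN → gross-section yield.

203.4 kN (gross-section yield governs)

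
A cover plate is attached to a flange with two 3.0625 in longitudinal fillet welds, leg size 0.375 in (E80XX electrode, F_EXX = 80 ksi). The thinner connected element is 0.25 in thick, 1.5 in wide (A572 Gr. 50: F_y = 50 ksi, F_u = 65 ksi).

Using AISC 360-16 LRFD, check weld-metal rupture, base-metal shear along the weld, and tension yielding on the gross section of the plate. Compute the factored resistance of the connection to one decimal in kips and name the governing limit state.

Weld metal: throat = 0.707×0.375 = 0.26513 in, L = 2×3.0625 = 6.125 in. φR_n = 0.75 × 0.6 × 80 × 0.26513 × 6.125 = 58.5 kips.
Base metal shear (0.25 in plate): yield φR_n = 1.0×0.6×50×0.25×6.125 = 45.9 kips; rupture φR_n = 0.75×0.6×65×0.25×6.125 = 44.8 kips; take 44.8 kips (rupture).
Tension yield (gross): A_g = 1.5×0.25 = 0.375 in². φR_n = 0.90 × 50 × 0.375 = 16.9 kips.
Governing: min(58.5, 44.8, 16.9) = 16.9 kips → gross-section yield.

16.9 kips (gross-section yield governs)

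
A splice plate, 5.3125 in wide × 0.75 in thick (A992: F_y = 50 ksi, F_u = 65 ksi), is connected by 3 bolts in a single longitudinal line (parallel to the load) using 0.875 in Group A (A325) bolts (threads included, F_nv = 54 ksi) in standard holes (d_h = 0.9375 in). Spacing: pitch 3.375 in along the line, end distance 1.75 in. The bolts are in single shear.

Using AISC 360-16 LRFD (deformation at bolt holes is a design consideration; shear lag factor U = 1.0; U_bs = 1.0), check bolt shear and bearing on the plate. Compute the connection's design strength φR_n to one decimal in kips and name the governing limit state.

Bolt shear: A_b = π(0.875)²/4 = 0.60132 in². φR_n = 0.75 × 54 × 0.60132 × 3 × 1 = 73.1 kips.
Bearing (0.75 in plate, F_u = 65 ksi): end bolts L_c = 1.75 − 0.9375/2 = 1.28125, R_n = min(1.2×1.28125×0.75×65, 2.4×0.875×0.75×65) = 74.953 kips/bolt; interior L_c = 3.375 − 0.9375 = 2.4375, R_n = 102.38 kips/bolt. φR_n = 0.75 × (1×74.953 + 2×102.38) = 209.8 kips.
Governing: min(73.1, 209.8) = 73.1 kips → bolt shear.

73.1 kips (bolt shear governs)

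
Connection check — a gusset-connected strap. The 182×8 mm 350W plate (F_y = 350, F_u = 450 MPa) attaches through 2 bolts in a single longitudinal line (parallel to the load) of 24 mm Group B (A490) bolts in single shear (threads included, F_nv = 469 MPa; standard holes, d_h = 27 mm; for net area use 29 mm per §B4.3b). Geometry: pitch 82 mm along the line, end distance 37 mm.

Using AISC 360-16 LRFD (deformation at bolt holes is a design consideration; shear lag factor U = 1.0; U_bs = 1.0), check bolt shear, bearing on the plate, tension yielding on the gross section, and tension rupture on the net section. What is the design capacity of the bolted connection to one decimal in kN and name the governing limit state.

Bolt shear: A_b = π(24)²/4 = 452.39 mm². φR_n = 0.75 × 469 × 452.39 × 2 × 1 = 318.3 kN.
Bearing (8 mm plate, F_u = 450 MPa): end bolts L_c = 37 − 27/2 = 23.5, R_n = min(1.2×23.5×8×450, 2.4×24×8×450) = 101.52 kN/bolt; interior L_c = 82 − 27 = 55, R_n = 207.36 kN/bolt. φR_n = 0.75 × (1×101.52 + 1×207.36) = 231.7 kN.
Tension yield (gross): A_g = 182×8 = 1456 mm². φR_n = 0.90 × 350 × 1456 = 458.6 kN.
Tension rupture (net): A_n = (182 − 1×29)×8 = 1224 mm² (U = 1.0, A_e = A_n). φR_n = 0.75 × 450 × 1224 = 413.1 kN.
Governing: min(318.3, 231.7, 458.6, 413.1) = 231.7 kN → bearing.

231.7 kN (bearing governs)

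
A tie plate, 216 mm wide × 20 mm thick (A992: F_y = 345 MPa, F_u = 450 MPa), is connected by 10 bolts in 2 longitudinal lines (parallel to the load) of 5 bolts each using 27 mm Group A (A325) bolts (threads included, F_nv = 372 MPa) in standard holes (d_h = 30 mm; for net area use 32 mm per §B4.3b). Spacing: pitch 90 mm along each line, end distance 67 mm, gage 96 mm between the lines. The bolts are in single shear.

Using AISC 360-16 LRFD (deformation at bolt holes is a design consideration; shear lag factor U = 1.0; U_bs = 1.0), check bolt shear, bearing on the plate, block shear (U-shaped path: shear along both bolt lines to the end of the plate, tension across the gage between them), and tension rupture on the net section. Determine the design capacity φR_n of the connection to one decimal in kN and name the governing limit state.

1026.0 kN (net-section rupture governs)

Bolt shear: A_b = π(27)²/4 = 572.56 mm². φR_n = 0.75 × 372 × 572.56 × 10 × 1 = 1597.4 kN.
Bearing (20 mm plate, F_u = 450 MPa): end bolts L_c = 67 − 30/2 = 52, R_n = min(1.2×52×20×450, 2.4×27×20×450) = 561.6 kN/bolt; interior L_c = 90 − 30 = 60, R_n = 583.2 kN/bolt. φR_n = 0.75 × (2×561.6 + 8×583.2) = 4341.6 kN.
Block shear: shear path 2×[67+4×90] = 2×427 mm, A_gv = 17080, A_nv = 2×(427 − 4.5×32)×20 = 11320 mm²; tension across gage: (96 − 1×32)×20 = 1280 mm². R_n = min(0.6×450×11320, 0.6×345×17080) + 1.0×450×1280 = min(3056.4, 3535.6) + 576 = 3632.4 kN. φR_n = 0.75 × 3632.4 = 2724.3 kN.
Tension rupture (net): A_n = (216 − 2×32)×20 = 3040 mm² (U = 1.0, A_e = A_n). φR_n = 0.75 × 450 × 3040 = 1026.0 kN.
Governing: min(1597.4, 4341.6, 2724.3, 1026.0) = 1026.0 kN → net-section rupture.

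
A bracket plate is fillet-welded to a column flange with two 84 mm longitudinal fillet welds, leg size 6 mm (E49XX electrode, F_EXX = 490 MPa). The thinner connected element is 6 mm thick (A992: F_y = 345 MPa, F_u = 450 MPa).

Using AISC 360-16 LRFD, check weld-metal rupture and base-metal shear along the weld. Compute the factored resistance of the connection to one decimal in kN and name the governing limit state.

Weld metal: throat = 0.707×6 = 4.242 mm, L = 2×84 = 168 mm. φR_n = 0.75 × 0.6 × 490 × 4.242 × 168 = 157.1 kN.
Base metal shear (6 mm plate): yield φR_n = 1.0×0.6×345×6×168 = 208.7 kN; rupture φR_n = 0.75×0.6×450×6×168 = 204.1 kN; take 204.1 kN (rupture).
Governing: min(157.1, 204.1) = 157.1 kN → weld metal.

157.1 kN (weld metal governs)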